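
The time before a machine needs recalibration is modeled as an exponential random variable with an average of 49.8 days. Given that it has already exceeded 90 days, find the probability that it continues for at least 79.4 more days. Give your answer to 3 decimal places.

0.203

The rate is λ = 1/49.8 = 0.0200803 per day.
The exponential is memoryless, so the remaining time is again Exp(λ): the condition X > 90 is irrelevant.
P(X > 79.4) = e^(−1.5944) ≈ 0.203.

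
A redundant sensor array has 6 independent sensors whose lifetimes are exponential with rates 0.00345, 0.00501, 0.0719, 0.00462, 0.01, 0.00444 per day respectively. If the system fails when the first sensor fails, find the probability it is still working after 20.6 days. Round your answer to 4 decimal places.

The time to first failure is exponential with rate Σλ = 0.00345 + 0.00501 + 0.0719 + 0.00462 + 0.01 + 0.00444 = 0.09942.
P(min > 20.6) = e^(−0.09942·20.6) = e^(−2.0481) ≈ 0.1290.

0.1290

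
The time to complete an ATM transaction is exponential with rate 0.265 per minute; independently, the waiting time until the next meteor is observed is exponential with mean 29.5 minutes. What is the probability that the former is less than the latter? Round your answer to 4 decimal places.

λ_1 = 0.265, λ_2 = 1/29.5 = 0.0338983.
For independent exponentials, P(the former < the latter) = λ_1/(λ_1+λ_2) = 0.265/0.298898 ≈ 0.8866.

0.8866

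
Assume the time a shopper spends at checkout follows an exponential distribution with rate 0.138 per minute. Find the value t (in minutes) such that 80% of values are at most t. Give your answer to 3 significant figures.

11.7

Set 1 − e^(−λt) = 0.8, so t = −ln(0.2)/λ = 1.6094/0.138 ≈ 11.6626 minutes.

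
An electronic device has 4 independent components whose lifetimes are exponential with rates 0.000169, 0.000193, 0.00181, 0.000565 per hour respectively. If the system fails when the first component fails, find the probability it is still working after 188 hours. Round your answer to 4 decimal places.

0.5978

The time to first failure is exponential with rate Σλ = 0.000169 + 0.000193 + 0.00181 + 0.000565 = 0.002737.
P(min > 188) = e^(−0.002737·188) = e^(−0.51456) ≈ 0.5978.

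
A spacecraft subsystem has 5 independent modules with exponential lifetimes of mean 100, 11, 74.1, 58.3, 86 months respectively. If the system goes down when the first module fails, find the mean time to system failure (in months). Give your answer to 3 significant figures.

6.98

The first failure time is exponential with rate Σλ_i = 1/100 + 1/11 + 1/74.1 + 1/58.3 + 1/86 = 0.143185 per month.
E[min] = 1/Σλ = 1/0.143185 = 6.98398 months.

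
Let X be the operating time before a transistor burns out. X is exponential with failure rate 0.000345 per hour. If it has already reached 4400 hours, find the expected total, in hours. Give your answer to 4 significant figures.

By memorylessness, E[X | X > 4400] = 4400 + 1/λ = 4400 + 2898.55 = 7298.55 hours.

7299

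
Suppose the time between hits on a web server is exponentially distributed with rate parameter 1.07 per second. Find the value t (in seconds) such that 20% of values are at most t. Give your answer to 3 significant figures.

0.209

Set 1 − e^(−λt) = 0.2, so t = −ln(0.8)/λ = 0.22314/1.07 ≈ 0.208545 seconds.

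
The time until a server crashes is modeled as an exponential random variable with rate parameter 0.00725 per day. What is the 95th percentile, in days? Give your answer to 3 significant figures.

413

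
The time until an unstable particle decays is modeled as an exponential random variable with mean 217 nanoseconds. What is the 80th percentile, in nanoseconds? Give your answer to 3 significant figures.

349

The rate is λ = 1/217 = 0.00460829 per nanosecond.
Set 1 − e^(−λt) = 0.8, so t = −ln(0.2)/λ = 1.6094/0.00460829 ≈ 349.248 nanoseconds.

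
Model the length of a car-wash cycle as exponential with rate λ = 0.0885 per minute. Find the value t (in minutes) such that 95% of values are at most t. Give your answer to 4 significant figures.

Set 1 − e^(−λt) = 0.95, so t = −ln(0.05)/λ = 2.9957/0.0885 ≈ 33.8501 minutes.

33.85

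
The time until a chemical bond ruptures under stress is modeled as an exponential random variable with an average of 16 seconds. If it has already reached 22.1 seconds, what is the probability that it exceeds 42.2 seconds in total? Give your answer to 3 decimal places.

The rate is λ = 1/16 = 0.0625 per second.
By the memoryless property, P(X > 22.1+20.1 | X > 22.1) = P(X > 20.1).
P(X > 20.1) = e^(−1.2563) ≈ 0.285.

0.285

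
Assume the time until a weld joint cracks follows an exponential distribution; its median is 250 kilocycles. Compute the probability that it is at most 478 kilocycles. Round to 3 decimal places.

For an exponential, median = ln(2)/λ, so λ = ln 2 / 250 = 0.00277259 per kilocycle.
P(X ≤ 478) = 1 − e^(−λ·478) = 1 − e^(−1.3253) ≈ 0.734.

0.734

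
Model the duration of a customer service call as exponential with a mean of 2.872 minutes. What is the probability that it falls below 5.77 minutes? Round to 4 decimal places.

0.8659

The rate is λ = 1/2.872 = 0.348189 per minute.
P(X ≤ 5.77) = 1 − e^(−λ·5.77) = 1 − e^(−2.0091) ≈ 0.8659.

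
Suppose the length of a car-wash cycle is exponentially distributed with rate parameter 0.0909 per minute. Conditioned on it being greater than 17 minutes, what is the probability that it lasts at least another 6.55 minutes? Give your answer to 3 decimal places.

0.551

The exponential is memoryless, so the remaining time is again Exp(λ): the condition X > 17 is irrelevant.
P(X > 6.55) = e^(−0.59539) ≈ 0.551.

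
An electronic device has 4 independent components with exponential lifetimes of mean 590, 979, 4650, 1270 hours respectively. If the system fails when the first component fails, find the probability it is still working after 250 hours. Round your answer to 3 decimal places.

0.395

The first failure time is exponential with rate Σλ_i = 1/590 + 1/979 + 1/4650 + 1/1270 = 0.00371882 per hour.
P(min > 250) = e^(−0.00371882·250) = e^(−0.92971) ≈ 0.395.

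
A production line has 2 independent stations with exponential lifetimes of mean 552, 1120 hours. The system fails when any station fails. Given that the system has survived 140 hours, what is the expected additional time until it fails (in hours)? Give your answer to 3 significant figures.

First-failure rate Σλ = 1/552 + 1/1120 = 0.00270445.
By memorylessness the expected residual is 1/Σλ = 369.761 hours, regardless of the 140 already elapsed.

370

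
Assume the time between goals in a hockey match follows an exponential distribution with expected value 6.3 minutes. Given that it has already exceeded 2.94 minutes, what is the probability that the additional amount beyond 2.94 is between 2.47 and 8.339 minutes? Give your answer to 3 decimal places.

0.409

The rate is λ = 1/6.3 = 0.15873 per minute.
Memoryless: the residual past 2.94 is again Exp(λ).
P(2.47 < residual < 8.339) = e^(−λ·2.47) − e^(−λ·8.339) = 0.67566 − 0.26616 ≈ 0.409.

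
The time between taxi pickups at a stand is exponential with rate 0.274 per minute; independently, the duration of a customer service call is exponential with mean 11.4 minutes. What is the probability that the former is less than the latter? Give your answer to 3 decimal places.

λ_1 = 0.274, λ_2 = 1/11.4 = 0.0877193.
For independent exponentials, P(the former < the latter) = λ_1/(λ_1+λ_2) = 0.274/0.361719 ≈ 0.757.

0.757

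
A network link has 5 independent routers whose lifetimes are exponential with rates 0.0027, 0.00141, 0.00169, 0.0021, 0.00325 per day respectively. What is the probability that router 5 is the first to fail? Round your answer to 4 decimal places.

The time to first failure is exponential with rate Σλ = 0.0027 + 0.00141 + 0.00169 + 0.0021 + 0.00325 = 0.01115.
P(router 5 first) = λ_5/Σλ = 0.00325/0.01115 ≈ 0.2915.

0.2915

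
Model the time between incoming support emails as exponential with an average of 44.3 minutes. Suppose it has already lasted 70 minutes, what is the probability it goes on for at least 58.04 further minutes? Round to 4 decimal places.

0.2698

The rate is λ = 1/44.3 = 0.0225734 per minute.
The exponential is memoryless, so the remaining time is again Exp(λ): the condition X > 70 is irrelevant.
P(X > 58.04) = e^(−1.3102) ≈ 0.2698.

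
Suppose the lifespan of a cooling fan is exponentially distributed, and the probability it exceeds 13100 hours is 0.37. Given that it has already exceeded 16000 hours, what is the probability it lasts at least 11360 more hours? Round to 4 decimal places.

0.4222

From e^(−λ·13100) = 0.37, λ = −ln(0.37)/13100 = 0.0000758971.
Memoryless: P(X > 16000+11360 | X > 16000) = P(X > 11360) = e^(−0.0000758971·11360) ≈ 0.4222.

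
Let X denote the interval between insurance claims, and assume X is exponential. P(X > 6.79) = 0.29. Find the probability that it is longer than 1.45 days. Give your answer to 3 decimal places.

e^(−λ·6.79) = 0.29 ⇒ λ = −ln(0.29)/6.79 = 0.182308.
P(X > 1.45) = e^(−0.182308·1.45) = e^(−0.26435) ≈ 0.768.

0.768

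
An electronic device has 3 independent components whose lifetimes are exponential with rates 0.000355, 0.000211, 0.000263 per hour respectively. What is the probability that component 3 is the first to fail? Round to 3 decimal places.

0.317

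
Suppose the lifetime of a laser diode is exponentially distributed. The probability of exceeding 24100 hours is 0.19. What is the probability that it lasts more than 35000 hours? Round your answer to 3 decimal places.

0.090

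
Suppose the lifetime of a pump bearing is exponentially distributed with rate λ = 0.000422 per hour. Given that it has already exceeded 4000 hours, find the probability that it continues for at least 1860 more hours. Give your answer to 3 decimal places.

P(X > s+t | X > s) = e^(−λ(s+t))/e^(−λs) = e^(−λt), independent of s = 4000.
P(X > 1860) = e^(−0.78492) ≈ 0.456.

0.456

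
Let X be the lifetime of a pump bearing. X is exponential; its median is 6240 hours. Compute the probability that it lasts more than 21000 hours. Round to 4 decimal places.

For an exponential, median = ln(2)/λ, so λ = ln 2 / 6240 = 0.000111081 per hour.
P(X > 21000) = e^(−λ·21000) = e^(−2.3327) ≈ 0.0970.

0.0970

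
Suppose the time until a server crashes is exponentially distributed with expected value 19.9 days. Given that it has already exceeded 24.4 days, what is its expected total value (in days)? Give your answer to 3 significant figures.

The rate is λ = 1/19.9 = 0.0502513 per day.
By memorylessness, E[X | X > 24.4] = 24.4 + 1/λ = 24.4 + 19.9 = 44.3 days.

44.3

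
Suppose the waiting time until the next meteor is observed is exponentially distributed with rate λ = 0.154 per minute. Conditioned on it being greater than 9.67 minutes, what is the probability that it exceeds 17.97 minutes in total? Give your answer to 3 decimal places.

P(X > s+t | X > s) = e^(−λ(s+t))/e^(−λs) = e^(−λt), independent of s = 9.67.
P(X > 8.3) = e^(−1.2782) ≈ 0.279.

0.279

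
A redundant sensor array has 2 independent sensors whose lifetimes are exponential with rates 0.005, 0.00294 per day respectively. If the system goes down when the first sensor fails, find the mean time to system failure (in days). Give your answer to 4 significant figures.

125.9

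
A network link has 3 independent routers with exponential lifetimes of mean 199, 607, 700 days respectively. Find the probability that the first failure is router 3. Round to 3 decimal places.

0.176

Rates: λ_i = 1/mean_i → 0.00502513, 0.00164745, 0.00142857; Σλ = 0.00810114.
P(router 3 first) = λ_3/Σλ = 0.00142857/0.00810114 ≈ 0.176.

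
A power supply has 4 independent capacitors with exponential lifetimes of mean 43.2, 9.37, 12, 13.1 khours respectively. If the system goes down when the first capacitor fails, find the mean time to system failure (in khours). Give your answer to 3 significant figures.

3.45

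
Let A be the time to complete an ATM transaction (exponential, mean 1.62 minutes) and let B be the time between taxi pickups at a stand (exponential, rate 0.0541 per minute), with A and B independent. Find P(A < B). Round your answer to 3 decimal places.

λ_1 = 1/1.62 = 0.617284, λ_2 = 0.0541.
For independent exponentials, P(A < B) = λ_1/(λ_1+λ_2) = 0.617284/0.671384 ≈ 0.919.

0.919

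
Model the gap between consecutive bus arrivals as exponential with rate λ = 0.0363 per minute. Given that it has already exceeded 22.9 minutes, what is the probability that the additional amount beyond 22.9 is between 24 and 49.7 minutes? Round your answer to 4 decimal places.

0.2538

Memoryless: the residual past 22.9 is again Exp(λ).
P(24 < residual < 49.7) = e^(−λ·24) − e^(−λ·49.7) = 0.41845 − 0.16462 ≈ 0.2538.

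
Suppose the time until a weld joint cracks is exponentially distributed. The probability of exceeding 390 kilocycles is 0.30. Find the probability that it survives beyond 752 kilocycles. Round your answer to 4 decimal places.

e^(−λ·390) = 0.30 ⇒ λ = −ln(0.30)/390 = 0.00308711.
P(X > 752) = e^(−0.00308711·752) = e^(−2.3215) ≈ 0.0981.

0.0981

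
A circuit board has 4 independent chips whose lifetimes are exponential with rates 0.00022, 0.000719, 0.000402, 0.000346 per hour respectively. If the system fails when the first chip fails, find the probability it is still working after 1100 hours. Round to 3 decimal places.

The time to first failure is exponential with rate Σλ = 0.00022 + 0.000719 + 0.000402 + 0.000346 = 0.001687.
P(min > 1100) = e^(−0.001687·1100) = e^(−1.8557) ≈ 0.156.

0.156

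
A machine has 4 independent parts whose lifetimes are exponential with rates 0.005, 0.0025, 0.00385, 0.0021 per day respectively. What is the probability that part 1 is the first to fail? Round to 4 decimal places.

0.3717

The time to first failure is exponential with rate Σλ = 0.005 + 0.0025 + 0.00385 + 0.0021 = 0.01345.
P(part 1 first) = λ_1/Σλ = 0.005/0.01345 ≈ 0.3717.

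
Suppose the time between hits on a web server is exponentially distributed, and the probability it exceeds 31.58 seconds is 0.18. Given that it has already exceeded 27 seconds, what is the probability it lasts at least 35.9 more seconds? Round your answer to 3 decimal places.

0.142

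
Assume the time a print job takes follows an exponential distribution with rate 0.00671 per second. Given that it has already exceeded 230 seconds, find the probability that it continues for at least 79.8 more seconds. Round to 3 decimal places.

0.585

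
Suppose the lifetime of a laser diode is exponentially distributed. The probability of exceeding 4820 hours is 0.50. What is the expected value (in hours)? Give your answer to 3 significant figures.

6950

e^(−λ·4820) = 0.50 ⇒ λ = −ln(0.50)/4820 = 0.000143806.
Mean = 1/λ = 6953.79 hours.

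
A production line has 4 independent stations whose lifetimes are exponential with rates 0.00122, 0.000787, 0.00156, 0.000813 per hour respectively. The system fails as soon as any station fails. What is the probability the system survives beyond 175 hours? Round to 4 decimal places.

The time to first failure is exponential with rate Σλ = 0.00122 + 0.000787 + 0.00156 + 0.000813 = 0.00438.
P(min > 175) = e^(−0.00438·175) = e^(−0.7665) ≈ 0.4646.

0.4646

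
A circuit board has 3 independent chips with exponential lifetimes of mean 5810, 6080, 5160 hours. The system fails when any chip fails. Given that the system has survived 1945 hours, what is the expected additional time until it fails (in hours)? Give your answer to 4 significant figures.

1885

First-failure rate Σλ = 1/5810 + 1/6080 + 1/5160 = 0.000530389.
By memorylessness the expected residual is 1/Σλ = 1885.41 hours, regardless of the 1945 already elapsed.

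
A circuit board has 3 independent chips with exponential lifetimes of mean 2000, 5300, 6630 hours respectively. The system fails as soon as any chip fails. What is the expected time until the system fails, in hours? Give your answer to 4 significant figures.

The first failure time is exponential with rate Σλ_i = 1/2000 + 1/5300 + 1/6630 = 0.000839509 per hour.
E[min] = 1/Σλ = 1/0.000839509 = 1191.17 hours.

1191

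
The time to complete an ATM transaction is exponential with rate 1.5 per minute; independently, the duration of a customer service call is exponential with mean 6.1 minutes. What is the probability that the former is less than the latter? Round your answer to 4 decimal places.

0.9015

λ_1 = 1.5, λ_2 = 1/6.1 = 0.163934.
For independent exponentials, P(the former < the latter) = λ_1/(λ_1+λ_2) = 1.5/1.66393 ≈ 0.9015.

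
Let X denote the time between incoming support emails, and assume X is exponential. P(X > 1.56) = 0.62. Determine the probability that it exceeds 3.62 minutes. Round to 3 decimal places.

e^(−λ·1.56) = 0.62 ⇒ λ = −ln(0.62)/1.56 = 0.306433.
P(X > 3.62) = e^(−0.306433·3.62) = e^(−1.1093) ≈ 0.330.

0.330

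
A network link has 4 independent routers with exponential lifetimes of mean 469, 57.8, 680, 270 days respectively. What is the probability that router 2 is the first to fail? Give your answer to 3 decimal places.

0.703

Rates: λ_i = 1/mean_i → 0.0021322, 0.017301, 0.00147059, 0.0037037; Σλ = 0.0246075.
P(router 2 first) = λ_2/Σλ = 0.017301/0.0246075 ≈ 0.703.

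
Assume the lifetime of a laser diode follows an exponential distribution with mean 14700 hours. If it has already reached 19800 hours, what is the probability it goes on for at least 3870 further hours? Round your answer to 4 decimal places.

The rate is λ = 1/14700 = 0.0000680272 per hour.
P(X > s+t | X > s) = e^(−λ(s+t))/e^(−λs) = e^(−λt), independent of s = 19800.
P(X > 3870) = e^(−0.26327) ≈ 0.7685.

0.7685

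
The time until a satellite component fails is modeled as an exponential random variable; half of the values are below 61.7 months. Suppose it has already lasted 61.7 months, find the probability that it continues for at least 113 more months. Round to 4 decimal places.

For an exponential, median = ln(2)/λ, so λ = ln 2 / 61.7 = 0.0112342 per month.
The exponential is memoryless, so the remaining time is again Exp(λ): the condition X > 61.7 is irrelevant.
P(X > 113) = e^(−1.2695) ≈ 0.2810.

0.2810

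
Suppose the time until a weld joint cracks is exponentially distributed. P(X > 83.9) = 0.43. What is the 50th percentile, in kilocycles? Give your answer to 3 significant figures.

68.9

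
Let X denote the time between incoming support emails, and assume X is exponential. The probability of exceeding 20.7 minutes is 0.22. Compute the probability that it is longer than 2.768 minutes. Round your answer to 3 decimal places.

0.817

e^(−λ·20.7) = 0.22 ⇒ λ = −ln(0.22)/20.7 = 0.0731463.
P(X > 2.768) = e^(−0.0731463·2.768) = e^(−0.20247) ≈ 0.817.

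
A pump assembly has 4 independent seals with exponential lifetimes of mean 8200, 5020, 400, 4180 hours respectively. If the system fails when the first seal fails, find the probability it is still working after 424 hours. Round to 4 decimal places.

0.2732

The first failure time is exponential with rate Σλ_i = 1/8200 + 1/5020 + 1/400 + 1/4180 = 0.00306039 per hour.
P(min > 424) = e^(−0.00306039·424) = e^(−1.2976) ≈ 0.2732.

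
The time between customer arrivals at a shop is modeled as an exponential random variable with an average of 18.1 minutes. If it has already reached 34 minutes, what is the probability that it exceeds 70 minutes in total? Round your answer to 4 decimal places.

0.1368

The rate is λ = 1/18.1 = 0.0552486 per minute.
P(X > s+t | X > s) = e^(−λ(s+t))/e^(−λs) = e^(−λt), independent of s = 34.
P(X > 36) = e^(−1.989) ≈ 0.1368.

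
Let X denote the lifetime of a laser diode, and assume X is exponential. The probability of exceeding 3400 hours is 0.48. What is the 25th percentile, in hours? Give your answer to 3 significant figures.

1330

e^(−λ·3400) = 0.48 ⇒ λ = −ln(0.48)/3400 = 0.000215873.
25th percentile: 1 − e^(−λt) = 0.25, t = −ln(0.75)/λ = 1332.64 hours.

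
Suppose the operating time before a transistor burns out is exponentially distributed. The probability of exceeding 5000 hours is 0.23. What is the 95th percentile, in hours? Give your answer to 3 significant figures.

10200

e^(−λ·5000) = 0.23 ⇒ λ = −ln(0.23)/5000 = 0.000293935.
95th percentile: 1 − e^(−λt) = 0.95, t = −ln(0.05)/λ = 10191.8 hours.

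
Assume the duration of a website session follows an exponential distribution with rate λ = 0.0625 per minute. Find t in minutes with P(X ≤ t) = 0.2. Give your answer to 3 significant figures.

Set 1 − e^(−λt) = 0.2, so t = −ln(0.8)/λ = 0.22314/0.0625 ≈ 3.5703 minutes.

3.57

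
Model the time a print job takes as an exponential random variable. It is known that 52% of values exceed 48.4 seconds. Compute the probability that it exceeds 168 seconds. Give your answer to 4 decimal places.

e^(−λ·48.4) = 0.52 ⇒ λ = −ln(0.52)/48.4 = 0.0135109.
P(X > 168) = e^(−0.0135109·168) = e^(−2.2698) ≈ 0.1033.

0.1033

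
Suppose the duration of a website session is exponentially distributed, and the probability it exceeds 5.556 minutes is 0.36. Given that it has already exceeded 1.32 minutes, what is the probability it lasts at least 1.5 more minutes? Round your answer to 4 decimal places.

From e^(−λ·5.556) = 0.36, λ = −ln(0.36)/5.556 = 0.183883.
Memoryless: P(X > 1.32+1.5 | X > 1.32) = P(X > 1.5) = e^(−0.183883·1.5) ≈ 0.7589.

0.7589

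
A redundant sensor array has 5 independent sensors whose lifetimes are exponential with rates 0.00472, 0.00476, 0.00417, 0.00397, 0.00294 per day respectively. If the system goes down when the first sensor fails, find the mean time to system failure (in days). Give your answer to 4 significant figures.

48.64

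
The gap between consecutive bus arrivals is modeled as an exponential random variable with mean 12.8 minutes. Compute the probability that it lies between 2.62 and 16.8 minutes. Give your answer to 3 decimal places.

0.546

The rate is λ = 1/12.8 = 0.078125 per minute.
P(2.62 < X < 16.8) = e^(−λ·2.62) − e^(−λ·16.8) = 0.81490 − 0.26915 ≈ 0.546.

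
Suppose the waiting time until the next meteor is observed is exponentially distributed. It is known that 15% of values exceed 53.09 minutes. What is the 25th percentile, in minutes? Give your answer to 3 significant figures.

e^(−λ·53.09) = 0.15 ⇒ λ = −ln(0.15)/53.09 = 0.035734.
25th percentile: 1 − e^(−λt) = 0.25, t = −ln(0.75)/λ = 8.05065 minutes.

8.05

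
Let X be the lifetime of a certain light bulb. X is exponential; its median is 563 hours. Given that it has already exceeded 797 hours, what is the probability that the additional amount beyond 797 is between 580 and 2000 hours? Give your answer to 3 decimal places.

0.404

For an exponential, median = ln(2)/λ, so λ = ln 2 / 563 = 0.00123117 per hour.
Memoryless: the residual past 797 is again Exp(λ).
P(580 < residual < 2000) = e^(−λ·580) − e^(−λ·2000) = 0.48964 − 0.08524 ≈ 0.404.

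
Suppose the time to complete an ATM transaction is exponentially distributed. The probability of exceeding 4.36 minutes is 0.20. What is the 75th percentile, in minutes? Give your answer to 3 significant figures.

e^(−λ·4.36) = 0.20 ⇒ λ = −ln(0.20)/4.36 = 0.369137.
75th percentile: 1 − e^(−λt) = 0.75, t = −ln(0.25)/λ = 3.7555 minutes.

3.76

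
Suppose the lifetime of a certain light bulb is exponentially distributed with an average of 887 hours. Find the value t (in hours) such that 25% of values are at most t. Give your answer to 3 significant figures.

The rate is λ = 1/887 = 0.0011274 per hour.
Set 1 − e^(−λt) = 0.25, so t = −ln(0.75)/λ = 0.28768/0.0011274 ≈ 255.174 hours.

255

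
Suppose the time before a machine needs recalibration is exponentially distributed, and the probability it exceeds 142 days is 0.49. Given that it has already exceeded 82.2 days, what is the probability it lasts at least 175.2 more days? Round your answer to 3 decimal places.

From e^(−λ·142) = 0.49, λ = −ln(0.49)/142 = 0.00502359.
Memoryless: P(X > 82.2+175.2 | X > 82.2) = P(X > 175.2) = e^(−0.00502359·175.2) ≈ 0.415.

0.415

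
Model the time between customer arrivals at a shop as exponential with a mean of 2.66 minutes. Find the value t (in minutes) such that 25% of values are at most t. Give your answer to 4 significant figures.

0.7652

The rate is λ = 1/2.66 = 0.37594 per minute.
Set 1 − e^(−λt) = 0.25, so t = −ln(0.75)/λ = 0.28768/0.37594 ≈ 0.765234 minutes.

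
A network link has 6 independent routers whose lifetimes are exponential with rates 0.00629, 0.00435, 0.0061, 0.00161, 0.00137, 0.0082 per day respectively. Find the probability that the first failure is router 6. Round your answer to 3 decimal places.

0.294

The time to first failure is exponential with rate Σλ = 0.00629 + 0.00435 + 0.0061 + 0.00161 + 0.00137 + 0.0082 = 0.02792.
P(router 6 first) = λ_6/Σλ = 0.0082/0.02792 ≈ 0.294.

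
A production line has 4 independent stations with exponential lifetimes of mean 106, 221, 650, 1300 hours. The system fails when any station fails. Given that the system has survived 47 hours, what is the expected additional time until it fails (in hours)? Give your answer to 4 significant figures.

61.48

First-failure rate Σλ = 1/106 + 1/221 + 1/650 + 1/1300 = 0.0162665.
By memorylessness the expected residual is 1/Σλ = 61.4759 hours, regardless of the 47 already elapsed.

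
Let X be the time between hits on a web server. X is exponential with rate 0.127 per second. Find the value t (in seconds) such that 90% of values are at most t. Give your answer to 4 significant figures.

Set 1 − e^(−λt) = 0.9, so t = −ln(0.1)/λ = 2.3026/0.127 ≈ 18.1306 seconds.

18.13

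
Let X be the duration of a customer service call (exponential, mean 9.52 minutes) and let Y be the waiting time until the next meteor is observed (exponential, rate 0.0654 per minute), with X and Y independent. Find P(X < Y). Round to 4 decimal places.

0.6163

λ_1 = 1/9.52 = 0.105042, λ_2 = 0.0654.
For independent exponentials, P(X < Y) = λ_1/(λ_1+λ_2) = 0.105042/0.170442 ≈ 0.6163.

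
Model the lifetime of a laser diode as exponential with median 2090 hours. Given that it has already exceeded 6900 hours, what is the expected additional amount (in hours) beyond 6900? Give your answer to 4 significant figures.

For an exponential, median = ln(2)/λ, so λ = ln 2 / 2090 = 0.000331649 per hour.
By memorylessness, the remaining amount past any threshold is again Exp(λ) with mean 1/λ = 3015.23 hours.

3015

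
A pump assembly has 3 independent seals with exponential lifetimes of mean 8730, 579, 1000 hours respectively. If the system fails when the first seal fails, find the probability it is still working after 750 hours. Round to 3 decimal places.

0.119

The first failure time is exponential with rate Σλ_i = 1/8730 + 1/579 + 1/1000 = 0.00284166 per hour.
P(min > 750) = e^(−0.00284166·750) = e^(−2.1312) ≈ 0.119.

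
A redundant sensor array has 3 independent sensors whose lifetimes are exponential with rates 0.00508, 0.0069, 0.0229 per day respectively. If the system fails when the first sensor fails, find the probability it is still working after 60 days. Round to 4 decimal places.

0.1233

The time to first failure is exponential with rate Σλ = 0.00508 + 0.0069 + 0.0229 = 0.03488.
P(min > 60) = e^(−0.03488·60) = e^(−2.0928) ≈ 0.1233.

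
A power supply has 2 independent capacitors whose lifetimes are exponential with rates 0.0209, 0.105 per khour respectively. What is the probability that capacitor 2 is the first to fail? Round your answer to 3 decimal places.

The time to first failure is exponential with rate Σλ = 0.0209 + 0.105 = 0.1259.
P(capacitor 2 first) = λ_2/Σλ = 0.105/0.1259 ≈ 0.834.

0.834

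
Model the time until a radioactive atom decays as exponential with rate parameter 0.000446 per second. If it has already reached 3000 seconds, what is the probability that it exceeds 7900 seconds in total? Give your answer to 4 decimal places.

By the memoryless property, P(X > 3000+4900 | X > 3000) = P(X > 4900).
P(X > 4900) = e^(−2.1854) ≈ 0.1124.

0.1124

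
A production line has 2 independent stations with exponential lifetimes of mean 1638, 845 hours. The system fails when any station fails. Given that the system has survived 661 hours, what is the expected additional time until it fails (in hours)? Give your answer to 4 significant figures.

First-failure rate Σλ = 1/1638 + 1/845 = 0.00179393.
By memorylessness the expected residual is 1/Σλ = 557.435 hours, regardless of the 661 already elapsed.

557.4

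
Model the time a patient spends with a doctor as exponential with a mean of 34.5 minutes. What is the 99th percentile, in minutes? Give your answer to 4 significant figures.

The rate is λ = 1/34.5 = 0.0289855 per minute.
Set 1 − e^(−λt) = 0.99, so t = −ln(0.01)/λ = 4.6052/0.0289855 ≈ 158.878 minutes.

158.9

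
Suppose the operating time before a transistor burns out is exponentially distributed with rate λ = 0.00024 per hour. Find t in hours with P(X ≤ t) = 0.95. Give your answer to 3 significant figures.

12500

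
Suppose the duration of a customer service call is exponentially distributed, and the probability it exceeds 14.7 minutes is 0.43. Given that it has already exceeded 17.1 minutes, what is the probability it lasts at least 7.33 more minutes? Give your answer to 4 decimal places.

0.6565

From e^(−λ·14.7) = 0.43, λ = −ln(0.43)/14.7 = 0.0574129.
Memoryless: P(X > 17.1+7.33 | X > 17.1) = P(X > 7.33) = e^(−0.0574129·7.33) ≈ 0.6565.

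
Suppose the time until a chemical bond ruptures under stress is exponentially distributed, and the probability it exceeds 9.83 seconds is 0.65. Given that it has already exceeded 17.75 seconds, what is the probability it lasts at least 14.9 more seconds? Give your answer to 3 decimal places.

0.520

From e^(−λ·9.83) = 0.65, λ = −ln(0.65)/9.83 = 0.0438233.
Memoryless: P(X > 17.75+14.9 | X > 17.75) = P(X > 14.9) = e^(−0.0438233·14.9) ≈ 0.520.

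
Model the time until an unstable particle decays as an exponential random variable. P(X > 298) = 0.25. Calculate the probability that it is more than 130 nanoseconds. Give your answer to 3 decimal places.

e^(−λ·298) = 0.25 ⇒ λ = −ln(0.25)/298 = 0.00465199.
P(X > 130) = e^(−0.00465199·130) = e^(−0.60476) ≈ 0.546.

0.546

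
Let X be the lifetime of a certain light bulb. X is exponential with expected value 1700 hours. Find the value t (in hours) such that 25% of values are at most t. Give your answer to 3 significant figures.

489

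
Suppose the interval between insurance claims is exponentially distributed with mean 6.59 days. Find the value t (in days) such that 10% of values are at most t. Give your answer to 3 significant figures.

0.694

The rate is λ = 1/6.59 = 0.151745 per day.
Set 1 − e^(−λt) = 0.1, so t = −ln(0.9)/λ = 0.10536/0.151745 ≈ 0.694326 days.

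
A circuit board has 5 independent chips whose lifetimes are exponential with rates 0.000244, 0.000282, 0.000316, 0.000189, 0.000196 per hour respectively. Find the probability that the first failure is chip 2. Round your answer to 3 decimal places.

0.230

The time to first failure is exponential with rate Σλ = 0.000244 + 0.000282 + 0.000316 + 0.000189 + 0.000196 = 0.001227.
P(chip 2 first) = λ_2/Σλ = 0.000282/0.001227 ≈ 0.230.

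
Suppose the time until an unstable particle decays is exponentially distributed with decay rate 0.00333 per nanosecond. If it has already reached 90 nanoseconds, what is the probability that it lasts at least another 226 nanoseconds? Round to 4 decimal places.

The exponential is memoryless, so the remaining time is again Exp(λ): the condition X > 90 is irrelevant.
P(X > 226) = e^(−0.75258) ≈ 0.4711.

0.4711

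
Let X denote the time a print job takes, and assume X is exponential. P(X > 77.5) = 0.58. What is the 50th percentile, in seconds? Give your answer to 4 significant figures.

98.62

e^(−λ·77.5) = 0.58 ⇒ λ = −ln(0.58)/77.5 = 0.00702874.
50th percentile: 1 − e^(−λt) = 0.5, t = −ln(0.5)/λ = 98.6162 seconds.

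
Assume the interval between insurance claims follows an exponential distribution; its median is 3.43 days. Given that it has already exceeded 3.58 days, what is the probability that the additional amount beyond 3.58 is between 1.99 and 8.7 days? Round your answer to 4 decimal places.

For an exponential, median = ln(2)/λ, so λ = ln 2 / 3.43 = 0.202084 per day.
Memoryless: the residual past 3.58 is again Exp(λ).
P(1.99 < residual < 8.7) = e^(−λ·1.99) − e^(−λ·8.7) = 0.66888 − 0.17237 ≈ 0.4965.

0.4965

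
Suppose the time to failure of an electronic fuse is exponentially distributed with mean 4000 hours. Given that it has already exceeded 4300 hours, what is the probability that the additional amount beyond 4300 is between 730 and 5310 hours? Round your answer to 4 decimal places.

0.5680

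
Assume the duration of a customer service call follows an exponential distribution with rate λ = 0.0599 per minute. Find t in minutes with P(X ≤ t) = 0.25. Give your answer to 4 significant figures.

Set 1 − e^(−λt) = 0.25, so t = −ln(0.75)/λ = 0.28768/0.0599 ≈ 4.80271 minutes.

4.803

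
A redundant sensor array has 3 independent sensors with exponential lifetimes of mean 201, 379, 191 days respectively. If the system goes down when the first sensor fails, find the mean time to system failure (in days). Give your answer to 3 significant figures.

77.8

The first failure time is exponential with rate Σλ_i = 1/201 + 1/379 + 1/191 = 0.0128492 per day.
E[min] = 1/Σλ = 1/0.0128492 = 77.8256 days.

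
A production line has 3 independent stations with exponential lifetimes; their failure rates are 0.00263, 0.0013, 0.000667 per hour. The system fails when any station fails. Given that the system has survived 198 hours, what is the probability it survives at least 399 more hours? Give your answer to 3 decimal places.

Time to first failure ~ Exp(Σλ) with Σλ = 0.004597.
By memorylessness, P(T > 198+399 | T > 198) = P(T > 399) = e^(−0.004597·399) ≈ 0.160.

0.160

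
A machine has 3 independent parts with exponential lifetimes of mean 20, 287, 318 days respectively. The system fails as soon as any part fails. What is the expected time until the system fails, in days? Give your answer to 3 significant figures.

17.7

The first failure time is exponential with rate Σλ_i = 1/20 + 1/287 + 1/318 = 0.056629 per day.
E[min] = 1/Σλ = 1/0.056629 = 17.6588 days.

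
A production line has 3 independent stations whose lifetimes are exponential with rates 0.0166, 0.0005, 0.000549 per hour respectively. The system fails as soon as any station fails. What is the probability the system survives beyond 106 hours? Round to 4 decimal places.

0.1540

The time to first failure is exponential with rate Σλ = 0.0166 + 0.0005 + 0.000549 = 0.017649.
P(min > 106) = e^(−0.017649·106) = e^(−1.8708) ≈ 0.1540.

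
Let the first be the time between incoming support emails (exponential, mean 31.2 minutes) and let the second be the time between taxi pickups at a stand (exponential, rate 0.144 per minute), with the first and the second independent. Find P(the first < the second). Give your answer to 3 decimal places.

λ_1 = 1/31.2 = 0.0320513, λ_2 = 0.144.
For independent exponentials, P(the first < the second) = λ_1/(λ_1+λ_2) = 0.0320513/0.176051 ≈ 0.182.

0.182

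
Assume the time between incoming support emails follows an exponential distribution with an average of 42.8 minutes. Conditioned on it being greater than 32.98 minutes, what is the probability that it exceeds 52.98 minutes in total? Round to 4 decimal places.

0.6267

The rate is λ = 1/42.8 = 0.0233645 per minute.
The exponential is memoryless, so the remaining time is again Exp(λ): the condition X > 32.98 is irrelevant.
P(X > 20) = e^(−0.46729) ≈ 0.6267.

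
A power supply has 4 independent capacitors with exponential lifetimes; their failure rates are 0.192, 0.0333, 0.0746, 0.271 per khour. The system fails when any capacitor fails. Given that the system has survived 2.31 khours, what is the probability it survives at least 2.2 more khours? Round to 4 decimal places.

0.2848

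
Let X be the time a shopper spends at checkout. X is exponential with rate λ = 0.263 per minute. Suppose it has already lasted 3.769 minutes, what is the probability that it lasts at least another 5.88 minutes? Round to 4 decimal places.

0.2130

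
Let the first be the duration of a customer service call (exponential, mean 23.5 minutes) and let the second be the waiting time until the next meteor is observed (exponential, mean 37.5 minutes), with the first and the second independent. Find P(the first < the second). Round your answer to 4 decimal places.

λ_1 = 1/23.5 = 0.0425532, λ_2 = 1/37.5 = 0.0266667.
For independent exponentials, P(the first < the second) = λ_1/(λ_1+λ_2) = 0.0425532/0.0692199 ≈ 0.6148.

0.6148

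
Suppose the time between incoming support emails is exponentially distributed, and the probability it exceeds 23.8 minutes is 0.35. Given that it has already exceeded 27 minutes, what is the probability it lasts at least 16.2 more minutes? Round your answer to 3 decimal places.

0.489

From e^(−λ·23.8) = 0.35, λ = −ln(0.35)/23.8 = 0.0441102.
Memoryless: P(X > 27+16.2 | X > 27) = P(X > 16.2) = e^(−0.0441102·16.2) ≈ 0.489.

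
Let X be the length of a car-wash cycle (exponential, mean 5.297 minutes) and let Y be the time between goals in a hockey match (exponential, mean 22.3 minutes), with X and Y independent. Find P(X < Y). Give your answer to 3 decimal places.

λ_1 = 1/5.297 = 0.188786, λ_2 = 1/22.3 = 0.044843.
For independent exponentials, P(X < Y) = λ_1/(λ_1+λ_2) = 0.188786/0.233629 ≈ 0.808.

0.808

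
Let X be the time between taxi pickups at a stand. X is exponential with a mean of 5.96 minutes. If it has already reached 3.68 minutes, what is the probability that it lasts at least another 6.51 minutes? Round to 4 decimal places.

The rate is λ = 1/5.96 = 0.167785 per minute.
The exponential is memoryless, so the remaining time is again Exp(λ): the condition X > 3.68 is irrelevant.
P(X > 6.51) = e^(−1.0923) ≈ 0.3355.

0.3355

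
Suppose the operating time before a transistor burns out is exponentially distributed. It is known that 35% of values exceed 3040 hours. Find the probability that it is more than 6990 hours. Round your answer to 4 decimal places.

0.0895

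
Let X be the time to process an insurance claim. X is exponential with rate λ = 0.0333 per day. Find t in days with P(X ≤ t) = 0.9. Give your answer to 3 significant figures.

69.1

Set 1 − e^(−λt) = 0.9, so t = −ln(0.1)/λ = 2.3026/0.0333 ≈ 69.1467 days.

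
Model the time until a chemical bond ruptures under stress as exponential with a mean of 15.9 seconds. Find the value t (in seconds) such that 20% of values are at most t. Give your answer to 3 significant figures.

The rate is λ = 1/15.9 = 0.0628931 per second.
Set 1 − e^(−λt) = 0.2, so t = −ln(0.8)/λ = 0.22314/0.0628931 ≈ 3.54798 seconds.

3.55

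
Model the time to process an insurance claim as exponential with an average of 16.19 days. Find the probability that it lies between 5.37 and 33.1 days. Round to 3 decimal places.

0.588

The rate is λ = 1/16.19 = 0.0617665 per day.
P(5.37 < X < 33.1) = e^(−λ·5.37) − e^(−λ·33.1) = 0.71771 − 0.12945 ≈ 0.588.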